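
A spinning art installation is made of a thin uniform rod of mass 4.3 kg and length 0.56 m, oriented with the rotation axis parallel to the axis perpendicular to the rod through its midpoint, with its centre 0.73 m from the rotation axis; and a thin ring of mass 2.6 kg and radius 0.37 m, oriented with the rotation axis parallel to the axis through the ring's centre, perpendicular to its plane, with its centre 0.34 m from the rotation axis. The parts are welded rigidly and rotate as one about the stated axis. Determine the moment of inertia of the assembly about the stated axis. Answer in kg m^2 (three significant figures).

Thin rod: I_cm = (1/12)ML² = (1/12)(4.3)(0.56)² = 0.11237 kg m^2; centre at d = 0.73 m, so I = I_cm + Md² gives I = 0.11237 + (4.3)(0.73)² = 2.4038 kg m^2.
Thin ring: I_cm = MR² = (2.6)(0.37)² = 0.35594 kg m^2; centre at d = 0.34 m, so I = I_cm + Md² gives I = 0.35594 + (2.6)(0.34)² = 0.6565 kg m^2.
Total I = 2.4038 + 0.6565 = 3.0603 kg m^2.

3.06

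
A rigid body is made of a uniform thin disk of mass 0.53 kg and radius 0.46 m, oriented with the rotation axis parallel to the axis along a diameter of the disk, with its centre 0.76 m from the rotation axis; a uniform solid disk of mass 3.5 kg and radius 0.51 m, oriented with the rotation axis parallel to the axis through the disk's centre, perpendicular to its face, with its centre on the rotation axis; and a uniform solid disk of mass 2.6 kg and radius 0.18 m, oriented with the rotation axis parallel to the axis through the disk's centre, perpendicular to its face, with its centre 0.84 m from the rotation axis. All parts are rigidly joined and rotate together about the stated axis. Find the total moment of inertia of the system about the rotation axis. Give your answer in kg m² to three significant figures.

2.67

Thin disk: I_cm = (1/4)MR² = (1/4)(0.53)(0.46)² = 0.028037 kg m²; centre at d = 0.76 m, so I = I_cm + Md² gives I = 0.028037 + (0.53)(0.76)² = 0.33416 kg m².
Solid disk: I_cm = (1/2)MR² = (1/2)(3.5)(0.51)² = 0.45517 kg m²; axis through the centre, so I = 0.45517 kg m².
Solid disk: I_cm = (1/2)MR² = (1/2)(2.6)(0.18)² = 0.04212 kg m²; centre at d = 0.84 m, so I = I_cm + Md² gives I = 0.04212 + (2.6)(0.84)² = 1.8767 kg m².
Total I = 0.33416 + 0.45517 + 1.8767 = 2.666 kg m².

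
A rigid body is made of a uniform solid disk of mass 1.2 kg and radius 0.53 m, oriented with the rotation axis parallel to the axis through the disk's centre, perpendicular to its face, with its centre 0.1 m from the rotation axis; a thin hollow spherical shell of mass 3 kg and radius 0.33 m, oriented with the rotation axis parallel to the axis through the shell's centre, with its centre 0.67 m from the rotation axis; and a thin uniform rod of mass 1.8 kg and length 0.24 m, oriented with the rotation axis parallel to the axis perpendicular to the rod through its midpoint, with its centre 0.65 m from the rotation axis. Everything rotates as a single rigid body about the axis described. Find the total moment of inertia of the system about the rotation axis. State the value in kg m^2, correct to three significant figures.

Solid disk: I_cm = (1/2)MR² = (1/2)(1.2)(0.53)² = 0.16854 kg m^2; centre at d = 0.1 m, so the parallel axis theorem gives I = 0.16854 + (1.2)(0.1)² = 0.18054 kg m^2.
Spherical shell: I_cm = (2/3)MR² = (2/3)(3)(0.33)² = 0.2178 kg m^2; centre at d = 0.67 m, so the parallel axis theorem gives I = 0.2178 + (3)(0.67)² = 1.5645 kg m^2.
Thin rod: I_cm = (1/12)ML² = (1/12)(1.8)(0.24)² = 0.00864 kg m^2; centre at d = 0.65 m, so the parallel axis theorem gives I = 0.00864 + (1.8)(0.65)² = 0.76914 kg m^2.
Total I = 0.18054 + 1.5645 + 0.76914 = 2.5142 kg m^2.

2.51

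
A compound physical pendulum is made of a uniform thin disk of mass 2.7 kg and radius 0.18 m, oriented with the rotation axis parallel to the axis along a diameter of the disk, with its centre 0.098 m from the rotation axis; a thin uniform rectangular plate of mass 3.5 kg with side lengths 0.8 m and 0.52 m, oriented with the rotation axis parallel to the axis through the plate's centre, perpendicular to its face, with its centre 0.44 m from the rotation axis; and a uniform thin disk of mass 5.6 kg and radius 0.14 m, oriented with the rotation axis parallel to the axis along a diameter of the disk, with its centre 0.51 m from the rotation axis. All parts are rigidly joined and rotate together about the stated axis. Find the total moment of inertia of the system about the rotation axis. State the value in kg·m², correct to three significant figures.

Thin disk: I_cm = (1/4)MR² = (1/4)(2.7)(0.18)² = 0.02187 kg·m²; centre at d = 0.098 m, so I = I_cm + Md² gives I = 0.02187 + (2.7)(0.098)² = 0.047801 kg·m².
Rectangular plate: I_cm = (1/12)M(a²+b²) = (1/12)(3.5)[(0.8)² + (0.52)²] = 0.26553 kg·m²; centre at d = 0.44 m, so I = I_cm + Md² gives I = 0.26553 + (3.5)(0.44)² = 0.94313 kg·m².
Thin disk: I_cm = (1/4)MR² = (1/4)(5.6)(0.14)² = 0.02744 kg·m²; centre at d = 0.51 m, so I = I_cm + Md² gives I = 0.02744 + (5.6)(0.51)² = 1.484 kg·m².
Total I = 0.047801 + 0.94313 + 1.484 = 2.4749 kg·m².

2.47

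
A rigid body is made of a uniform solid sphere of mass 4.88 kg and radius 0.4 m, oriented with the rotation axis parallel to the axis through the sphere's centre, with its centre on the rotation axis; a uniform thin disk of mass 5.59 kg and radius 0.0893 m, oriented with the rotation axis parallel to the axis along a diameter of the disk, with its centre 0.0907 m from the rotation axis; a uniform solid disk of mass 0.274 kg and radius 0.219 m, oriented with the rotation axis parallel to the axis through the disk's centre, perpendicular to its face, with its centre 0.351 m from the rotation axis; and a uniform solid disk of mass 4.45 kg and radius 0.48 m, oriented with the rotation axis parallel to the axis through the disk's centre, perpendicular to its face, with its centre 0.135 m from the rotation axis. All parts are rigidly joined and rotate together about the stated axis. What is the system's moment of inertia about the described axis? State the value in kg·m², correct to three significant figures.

Solid sphere: I_cm = (2/5)MR² = (2/5)(4.88)(0.4)² = 0.31232 kg·m²; axis through the centre, so I = 0.31232 kg·m².
Thin disk: I_cm = (1/4)MR² = (1/4)(5.59)(0.0893)² = 0.011144 kg·m²; centre at d = 0.0907 m, so I = I_cm + Md² gives I = 0.011144 + (5.59)(0.0907)² = 0.05713 kg·m².
Solid disk: I_cm = (1/2)MR² = (1/2)(0.274)(0.219)² = 0.0065707 kg·m²; centre at d = 0.351 m, so I = I_cm + Md² gives I = 0.0065707 + (0.274)(0.351)² = 0.040328 kg·m².
Solid disk: I_cm = (1/2)MR² = (1/2)(4.45)(0.48)² = 0.51264 kg·m²; centre at d = 0.135 m, so I = I_cm + Md² gives I = 0.51264 + (4.45)(0.135)² = 0.59374 kg·m².
Total I = 0.31232 + 0.05713 + 0.040328 + 0.59374 = 1.0035 kg·m².

1.00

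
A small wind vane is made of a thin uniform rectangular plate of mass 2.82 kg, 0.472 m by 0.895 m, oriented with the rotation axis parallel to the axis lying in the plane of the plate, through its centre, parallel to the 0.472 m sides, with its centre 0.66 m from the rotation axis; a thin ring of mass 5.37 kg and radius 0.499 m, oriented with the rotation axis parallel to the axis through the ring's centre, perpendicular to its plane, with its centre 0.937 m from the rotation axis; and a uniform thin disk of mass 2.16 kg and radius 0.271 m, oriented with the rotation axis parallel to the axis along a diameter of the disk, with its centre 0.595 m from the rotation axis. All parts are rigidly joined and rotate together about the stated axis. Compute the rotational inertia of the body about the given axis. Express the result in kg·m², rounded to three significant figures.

Rectangular plate: I_cm = (1/12)Mb² = (1/12)(2.82)(0.895)² = 0.18824 kg·m²; centre at d = 0.66 m, so I = I_cm + Md² gives I = 0.18824 + (2.82)(0.66)² = 1.4166 kg·m².
Thin ring: I_cm = MR² = (5.37)(0.499)² = 1.3371 kg·m²; centre at d = 0.937 m, so I = I_cm + Md² gives I = 1.3371 + (5.37)(0.937)² = 6.0518 kg·m².
Thin disk: I_cm = (1/4)MR² = (1/4)(2.16)(0.271)² = 0.039658 kg·m²; centre at d = 0.595 m, so I = I_cm + Md² gives I = 0.039658 + (2.16)(0.595)² = 0.80435 kg·m².
Total I = 1.4166 + 6.0518 + 0.80435 = 8.2728 kg·m².

8.27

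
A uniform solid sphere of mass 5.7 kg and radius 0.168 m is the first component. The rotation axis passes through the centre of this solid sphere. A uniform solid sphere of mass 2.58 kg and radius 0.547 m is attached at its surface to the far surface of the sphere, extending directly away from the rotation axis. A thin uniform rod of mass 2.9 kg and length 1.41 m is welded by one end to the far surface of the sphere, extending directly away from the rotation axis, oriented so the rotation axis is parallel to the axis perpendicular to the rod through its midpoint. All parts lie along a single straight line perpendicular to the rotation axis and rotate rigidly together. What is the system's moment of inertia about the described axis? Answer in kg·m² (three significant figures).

13.4

Solid sphere: I_cm = (2/5)MR² = (2/5)(5.7)(0.168)² = 0.064351 kg·m²; axis through the centre, so I = 0.064351 kg·m².
Solid sphere: I_cm = (2/5)MR² = (2/5)(2.58)(0.547)² = 0.30878 kg·m²; centre at d = 0.168 + 0.547 = 0.715 m, so I = I_cm + Md² gives I = 0.30878 + (2.58)(0.715)² = 1.6277 kg·m².
Thin rod: I_cm = (1/12)ML² = (1/12)(2.9)(1.41)² = 0.48046 kg·m²; centre at d = 0.168 + 0.547 + 0.547 + 0.705 = 1.967 m, so I = I_cm + Md² gives I = 0.48046 + (2.9)(1.967)² = 11.701 kg·m².
Total I = 0.064351 + 1.6277 + 11.701 = 13.393 kg·m².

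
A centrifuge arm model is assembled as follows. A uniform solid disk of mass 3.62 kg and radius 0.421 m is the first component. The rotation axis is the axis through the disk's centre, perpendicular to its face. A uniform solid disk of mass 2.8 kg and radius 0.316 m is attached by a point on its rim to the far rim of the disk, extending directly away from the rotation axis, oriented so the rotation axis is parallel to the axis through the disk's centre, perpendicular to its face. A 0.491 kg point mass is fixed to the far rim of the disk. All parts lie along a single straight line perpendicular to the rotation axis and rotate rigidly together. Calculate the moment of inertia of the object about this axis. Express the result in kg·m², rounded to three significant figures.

Solid disk: I_cm = (1/2)MR² = (1/2)(3.62)(0.421)² = 0.32081 kg·m²; axis through the centre, so I = 0.32081 kg·m².
Solid disk: I_cm = (1/2)MR² = (1/2)(2.8)(0.316)² = 0.1398 kg·m²; centre at d = 0.421 + 0.316 = 0.737 m, so I = I_cm + Md² gives I = 0.1398 + (2.8)(0.737)² = 1.6607 kg·m².
Point mass: I_cm = 0; centre at d = 0.421 + 0.316 + 0.316 = 1.053 m, so I = I_cm + Md² gives I = 0 + (0.491)(1.053)² = 0.54443 kg·m².
Total I = 0.32081 + 1.6607 + 0.54443 = 2.5259 kg·m².

2.53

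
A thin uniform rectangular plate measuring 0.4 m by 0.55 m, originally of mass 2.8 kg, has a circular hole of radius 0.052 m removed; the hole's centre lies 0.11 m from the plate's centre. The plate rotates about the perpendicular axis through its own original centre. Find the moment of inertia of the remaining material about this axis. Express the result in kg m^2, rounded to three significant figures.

Unpierced body about its centre: I₀ = (1/12)M(a²+b²) = (1/12)(2.8)[(0.4)² + (0.55)²] = 0.10792 kg m^2.
The removed disk has mass m = M·πr²/(ab) = (2.8)·π(0.052)²/(0.4·0.55) = 0.10812 kg (same uniform areal density).
Its moment of inertia about the rotation axis (parallel-axis theorem): I_hole = (1/2)mr² + md² = (1/2)(0.10812)(0.052)² + (0.10812)(0.11)² = 0.0014544 kg m^2.
Treating the hole as negative mass, I = I₀ − I_hole = 0.10792 − 0.0014544 = 0.10646 kg m^2.

0.106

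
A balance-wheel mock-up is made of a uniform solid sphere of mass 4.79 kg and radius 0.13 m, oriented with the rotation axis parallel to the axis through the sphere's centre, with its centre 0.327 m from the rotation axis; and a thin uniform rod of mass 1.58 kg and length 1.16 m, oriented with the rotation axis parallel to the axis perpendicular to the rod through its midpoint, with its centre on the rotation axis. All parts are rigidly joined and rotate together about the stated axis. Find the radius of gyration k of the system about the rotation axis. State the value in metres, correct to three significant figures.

Solid sphere: I_cm = (2/5)MR² = (2/5)(4.79)(0.13)² = 0.03238 kg m²; centre at d = 0.327 m, so the parallel axis theorem gives I = 0.03238 + (4.79)(0.327)² = 0.54457 kg m².
Thin rod: I_cm = (1/12)ML² = (1/12)(1.58)(1.16)² = 0.17717 kg m²; axis through the centre, so I = 0.17717 kg m².
Total I = 0.72174 kg m²; total mass M = 6.37 kg.
k = √(I/M) = √(0.72174/6.37) = 0.33661 m.

0.337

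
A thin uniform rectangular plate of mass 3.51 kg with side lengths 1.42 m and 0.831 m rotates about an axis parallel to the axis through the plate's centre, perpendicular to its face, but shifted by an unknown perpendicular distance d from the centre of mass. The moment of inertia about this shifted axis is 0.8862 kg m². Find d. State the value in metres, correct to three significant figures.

0.164

About the centre-of-mass axis, I_cm = (1/12)M(a²+b²) = (1/12)(3.51)[(1.42)² + (0.831)²] = 0.79179 kg m².
Parallel axis theorem: I = I_cm + Md², so Md² = 0.8862 − 0.79179 = 0.094414 kg m².
d = √(0.094414 / 3.51) = 0.16401 m.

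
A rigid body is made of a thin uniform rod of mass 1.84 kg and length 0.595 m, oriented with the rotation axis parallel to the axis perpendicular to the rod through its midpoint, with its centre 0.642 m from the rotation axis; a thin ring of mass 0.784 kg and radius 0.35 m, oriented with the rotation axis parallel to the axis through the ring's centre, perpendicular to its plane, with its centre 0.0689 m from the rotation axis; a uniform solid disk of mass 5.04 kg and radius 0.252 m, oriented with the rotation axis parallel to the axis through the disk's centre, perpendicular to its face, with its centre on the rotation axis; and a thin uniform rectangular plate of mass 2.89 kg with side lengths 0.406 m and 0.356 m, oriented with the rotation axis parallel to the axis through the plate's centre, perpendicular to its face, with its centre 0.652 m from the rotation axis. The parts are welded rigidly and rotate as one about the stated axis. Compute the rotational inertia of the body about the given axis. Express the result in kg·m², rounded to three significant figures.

2.37

Thin rod: I_cm = (1/12)ML² = (1/12)(1.84)(0.595)² = 0.054284 kg·m²; centre at d = 0.642 m, so I = I_cm + Md² gives I = 0.054284 + (1.84)(0.642)² = 0.81267 kg·m².
Thin ring: I_cm = MR² = (0.784)(0.35)² = 0.09604 kg·m²; centre at d = 0.0689 m, so I = I_cm + Md² gives I = 0.09604 + (0.784)(0.0689)² = 0.099762 kg·m².
Solid disk: I_cm = (1/2)MR² = (1/2)(5.04)(0.252)² = 0.16003 kg·m²; axis through the centre, so I = 0.16003 kg·m².
Rectangular plate: I_cm = (1/12)M(a²+b²) = (1/12)(2.89)[(0.406)² + (0.356)²] = 0.07022 kg·m²; centre at d = 0.652 m, so I = I_cm + Md² gives I = 0.07022 + (2.89)(0.652)² = 1.2988 kg·m².
Total I = 0.81267 + 0.099762 + 0.16003 + 1.2988 = 2.3712 kg·m².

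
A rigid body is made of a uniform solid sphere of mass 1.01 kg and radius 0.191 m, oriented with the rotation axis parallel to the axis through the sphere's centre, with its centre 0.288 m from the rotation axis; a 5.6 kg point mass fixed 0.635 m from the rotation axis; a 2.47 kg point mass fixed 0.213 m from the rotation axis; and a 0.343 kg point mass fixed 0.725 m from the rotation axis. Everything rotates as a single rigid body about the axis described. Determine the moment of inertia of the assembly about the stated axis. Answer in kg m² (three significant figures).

2.65

Solid sphere: I_cm = (2/5)MR² = (2/5)(1.01)(0.191)² = 0.014738 kg m²; centre at d = 0.288 m, so the parallel axis theorem gives I = 0.014738 + (1.01)(0.288)² = 0.098512 kg m².
Point mass: I_cm = 0; centre at d = 0.635 m, so the parallel axis theorem gives I = 0 + (5.6)(0.635)² = 2.2581 kg m².
Point mass: I_cm = 0; centre at d = 0.213 m, so the parallel axis theorem gives I = 0 + (2.47)(0.213)² = 0.11206 kg m².
Point mass: I_cm = 0; centre at d = 0.725 m, so the parallel axis theorem gives I = 0 + (0.343)(0.725)² = 0.18029 kg m².
Total I = 0.098512 + 2.2581 + 0.11206 + 0.18029 = 2.6489 kg m².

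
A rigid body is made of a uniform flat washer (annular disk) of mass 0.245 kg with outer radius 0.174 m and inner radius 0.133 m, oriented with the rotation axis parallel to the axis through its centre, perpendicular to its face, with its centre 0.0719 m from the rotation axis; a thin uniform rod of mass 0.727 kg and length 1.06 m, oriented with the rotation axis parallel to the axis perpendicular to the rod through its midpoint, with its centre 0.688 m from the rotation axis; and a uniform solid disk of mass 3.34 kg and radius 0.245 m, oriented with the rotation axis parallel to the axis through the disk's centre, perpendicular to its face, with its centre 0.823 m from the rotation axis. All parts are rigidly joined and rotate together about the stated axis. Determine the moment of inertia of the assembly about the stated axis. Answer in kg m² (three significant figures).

Annular disk: I_cm = (1/2)M(R²+r²) = (1/2)(0.245)[(0.174)² + (0.133)²] = 0.0058757 kg m²; centre at d = 0.0719 m, so the parallel axis theorem gives I = 0.0058757 + (0.245)(0.0719)² = 0.0071423 kg m².
Thin rod: I_cm = (1/12)ML² = (1/12)(0.727)(1.06)² = 0.068071 kg m²; centre at d = 0.688 m, so the parallel axis theorem gives I = 0.068071 + (0.727)(0.688)² = 0.41219 kg m².
Solid disk: I_cm = (1/2)MR² = (1/2)(3.34)(0.245)² = 0.10024 kg m²; centre at d = 0.823 m, so the parallel axis theorem gives I = 0.10024 + (3.34)(0.823)² = 2.3625 kg m².
Total I = 0.0071423 + 0.41219 + 2.3625 = 2.7819 kg m².

2.78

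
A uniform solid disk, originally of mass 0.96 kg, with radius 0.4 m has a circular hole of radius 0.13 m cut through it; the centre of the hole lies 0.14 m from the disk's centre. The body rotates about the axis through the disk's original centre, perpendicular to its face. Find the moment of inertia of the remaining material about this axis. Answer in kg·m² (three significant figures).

0.0740

Unpierced body about its centre: I₀ = (1/2)MR² = (1/2)(0.96)(0.4)² = 0.0768 kg·m².
The removed disk has mass m = M·(r/R)² = (0.96)(0.13/0.4)² = 0.1014 kg (same uniform areal density).
Its moment of inertia about the rotation axis (parallel-axis theorem): I_hole = (1/2)mr² + md² = (1/2)(0.1014)(0.13)² + (0.1014)(0.14)² = 0.0028443 kg·m².
Treating the hole as negative mass, I = I₀ − I_hole = 0.0768 − 0.0028443 = 0.073956 kg·m².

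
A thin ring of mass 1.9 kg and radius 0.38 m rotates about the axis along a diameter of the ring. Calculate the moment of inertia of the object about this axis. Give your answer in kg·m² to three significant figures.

0.137

I_cm = (1/2)MR² = (1/2)(1.9)(0.38)² = 0.13718 kg·m²; axis through the centre, so I = 0.13718 kg·m².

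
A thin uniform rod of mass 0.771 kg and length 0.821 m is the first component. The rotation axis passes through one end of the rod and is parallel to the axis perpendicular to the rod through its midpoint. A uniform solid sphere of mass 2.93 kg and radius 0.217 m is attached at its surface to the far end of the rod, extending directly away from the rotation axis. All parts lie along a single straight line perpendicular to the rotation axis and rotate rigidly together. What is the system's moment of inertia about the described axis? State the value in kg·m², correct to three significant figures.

3.39

Thin rod: I_cm = (1/12)ML² = (1/12)(0.771)(0.821)² = 0.043307 kg·m²; centre at d = 0.4105 m, so the parallel axis theorem gives I = 0.043307 + (0.771)(0.4105)² = 0.17323 kg·m².
Solid sphere: I_cm = (2/5)MR² = (2/5)(2.93)(0.217)² = 0.055188 kg·m²; centre at d = 0.4105 + 0.4105 + 0.217 = 1.038 m, so the parallel axis theorem gives I = 0.055188 + (2.93)(1.038)² = 3.2121 kg·m².
Total I = 0.17323 + 3.2121 = 3.3853 kg·m².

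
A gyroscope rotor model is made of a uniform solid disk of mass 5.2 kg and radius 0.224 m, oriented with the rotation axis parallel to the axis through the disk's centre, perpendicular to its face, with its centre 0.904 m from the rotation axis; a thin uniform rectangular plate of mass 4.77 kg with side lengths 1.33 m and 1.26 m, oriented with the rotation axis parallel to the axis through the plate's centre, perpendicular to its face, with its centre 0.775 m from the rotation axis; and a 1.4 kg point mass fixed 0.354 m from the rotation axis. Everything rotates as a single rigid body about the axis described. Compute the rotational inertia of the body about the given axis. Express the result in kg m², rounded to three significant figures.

Solid disk: I_cm = (1/2)MR² = (1/2)(5.2)(0.224)² = 0.13046 kg m²; centre at d = 0.904 m, so the parallel axis theorem gives I = 0.13046 + (5.2)(0.904)² = 4.38 kg m².
Rectangular plate: I_cm = (1/12)M(a²+b²) = (1/12)(4.77)[(1.33)² + (1.26)²] = 1.3342 kg m²; centre at d = 0.775 m, so the parallel axis theorem gives I = 1.3342 + (4.77)(0.775)² = 4.1992 kg m².
Point mass: I_cm = 0; centre at d = 0.354 m, so the parallel axis theorem gives I = 0 + (1.4)(0.354)² = 0.17544 kg m².
Total I = 4.38 + 4.1992 + 0.17544 = 8.7546 kg m².

8.75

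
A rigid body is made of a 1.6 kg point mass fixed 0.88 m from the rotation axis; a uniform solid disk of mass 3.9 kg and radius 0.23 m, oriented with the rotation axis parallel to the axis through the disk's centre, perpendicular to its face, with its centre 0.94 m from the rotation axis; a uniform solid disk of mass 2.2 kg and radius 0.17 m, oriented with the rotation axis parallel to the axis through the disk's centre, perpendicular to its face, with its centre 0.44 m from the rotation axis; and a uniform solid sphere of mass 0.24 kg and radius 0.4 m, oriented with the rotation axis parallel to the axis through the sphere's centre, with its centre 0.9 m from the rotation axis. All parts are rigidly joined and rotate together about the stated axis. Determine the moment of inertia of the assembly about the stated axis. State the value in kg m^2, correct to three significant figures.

5.46

Point mass: I_cm = 0; centre at d = 0.88 m, so I = I_cm + Md² gives I = 0 + (1.6)(0.88)² = 1.239 kg m^2.
Solid disk: I_cm = (1/2)MR² = (1/2)(3.9)(0.23)² = 0.10315 kg m^2; centre at d = 0.94 m, so I = I_cm + Md² gives I = 0.10315 + (3.9)(0.94)² = 3.5492 kg m^2.
Solid disk: I_cm = (1/2)MR² = (1/2)(2.2)(0.17)² = 0.03179 kg m^2; centre at d = 0.44 m, so I = I_cm + Md² gives I = 0.03179 + (2.2)(0.44)² = 0.45771 kg m^2.
Solid sphere: I_cm = (2/5)MR² = (2/5)(0.24)(0.4)² = 0.01536 kg m^2; centre at d = 0.9 m, so I = I_cm + Md² gives I = 0.01536 + (0.24)(0.9)² = 0.20976 kg m^2.
Total I = 1.239 + 3.5492 + 0.45771 + 0.20976 = 5.4557 kg m^2.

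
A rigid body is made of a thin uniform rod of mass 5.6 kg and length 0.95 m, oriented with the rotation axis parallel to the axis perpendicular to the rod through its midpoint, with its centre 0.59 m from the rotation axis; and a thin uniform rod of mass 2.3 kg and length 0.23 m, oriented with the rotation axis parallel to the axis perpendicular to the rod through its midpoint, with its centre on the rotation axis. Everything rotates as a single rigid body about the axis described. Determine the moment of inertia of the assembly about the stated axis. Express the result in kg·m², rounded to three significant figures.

2.38

Thin rod: I_cm = (1/12)ML² = (1/12)(5.6)(0.95)² = 0.42117 kg·m²; centre at d = 0.59 m, so I = I_cm + Md² gives I = 0.42117 + (5.6)(0.59)² = 2.3705 kg·m².
Thin rod: I_cm = (1/12)ML² = (1/12)(2.3)(0.23)² = 0.010139 kg·m²; axis through the centre, so I = 0.010139 kg·m².
Total I = 2.3705 + 0.010139 = 2.3807 kg·m².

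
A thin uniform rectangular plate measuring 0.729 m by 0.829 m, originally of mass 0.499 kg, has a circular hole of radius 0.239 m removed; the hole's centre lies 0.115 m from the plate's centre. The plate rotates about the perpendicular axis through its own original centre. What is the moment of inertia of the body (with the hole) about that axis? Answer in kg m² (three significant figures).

0.0445

Unpierced body about its centre: I₀ = (1/12)M(a²+b²) = (1/12)(0.499)[(0.729)² + (0.829)²] = 0.050677 kg m².
The removed disk has mass m = M·πr²/(ab) = (0.499)·π(0.239)²/(0.729·0.829) = 0.14817 kg (same uniform areal density).
Its moment of inertia about the rotation axis (parallel-axis theorem): I_hole = (1/2)mr² + md² = (1/2)(0.14817)(0.239)² + (0.14817)(0.115)² = 0.0061914 kg m².
Treating the hole as negative mass, I = I₀ − I_hole = 0.050677 − 0.0061914 = 0.044485 kg m².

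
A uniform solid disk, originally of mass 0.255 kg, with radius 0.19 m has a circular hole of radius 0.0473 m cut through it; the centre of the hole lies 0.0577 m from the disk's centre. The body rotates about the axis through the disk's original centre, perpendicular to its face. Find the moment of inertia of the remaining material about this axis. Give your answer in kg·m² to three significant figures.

0.00453

Unpierced body about its centre: I₀ = (1/2)MR² = (1/2)(0.255)(0.19)² = 0.0046028 kg·m².
The removed disk has mass m = M·(r/R)² = (0.255)(0.0473/0.19)² = 0.015804 kg (same uniform areal density).
Its moment of inertia about the rotation axis (parallel-axis theorem): I_hole = (1/2)mr² + md² = (1/2)(0.015804)(0.0473)² + (0.015804)(0.0577)² = 7.0293e-05 kg·m².
Treating the hole as negative mass, I = I₀ − I_hole = 0.0046028 − 7.0293e-05 = 0.0045325 kg·m².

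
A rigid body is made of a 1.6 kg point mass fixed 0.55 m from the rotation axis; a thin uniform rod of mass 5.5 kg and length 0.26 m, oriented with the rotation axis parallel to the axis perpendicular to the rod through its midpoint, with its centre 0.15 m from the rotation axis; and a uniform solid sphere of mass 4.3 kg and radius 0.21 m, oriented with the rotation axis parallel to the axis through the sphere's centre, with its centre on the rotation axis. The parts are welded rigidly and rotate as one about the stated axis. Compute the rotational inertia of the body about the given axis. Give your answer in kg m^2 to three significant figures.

0.715

Point mass: I_cm = 0; centre at d = 0.55 m, so I = I_cm + Md² gives I = 0 + (1.6)(0.55)² = 0.484 kg m^2.
Thin rod: I_cm = (1/12)ML² = (1/12)(5.5)(0.26)² = 0.030983 kg m^2; centre at d = 0.15 m, so I = I_cm + Md² gives I = 0.030983 + (5.5)(0.15)² = 0.15473 kg m^2.
Solid sphere: I_cm = (2/5)MR² = (2/5)(4.3)(0.21)² = 0.075852 kg m^2; axis through the centre, so I = 0.075852 kg m^2.
Total I = 0.484 + 0.15473 + 0.075852 = 0.71459 kg m^2.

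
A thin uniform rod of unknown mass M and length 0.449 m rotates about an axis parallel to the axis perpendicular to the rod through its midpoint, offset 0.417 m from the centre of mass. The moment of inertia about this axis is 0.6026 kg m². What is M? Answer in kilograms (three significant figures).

I = I_cm + Md² = (1/12)ML² + Md² = M·[0.0833333·(0.449)² + (0.417)²] = M·0.19069.
So M = 0.6026 / 0.19069 = 3.1601 kg.

3.16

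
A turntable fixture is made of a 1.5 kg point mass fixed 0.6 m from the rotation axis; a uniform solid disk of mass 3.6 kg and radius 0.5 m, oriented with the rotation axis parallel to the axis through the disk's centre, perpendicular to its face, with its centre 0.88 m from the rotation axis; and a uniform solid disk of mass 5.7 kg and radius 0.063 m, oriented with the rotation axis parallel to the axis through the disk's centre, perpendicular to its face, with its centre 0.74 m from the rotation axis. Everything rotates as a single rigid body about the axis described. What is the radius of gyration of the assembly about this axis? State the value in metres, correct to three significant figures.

Point mass: I_cm = 0; centre at d = 0.6 m, so I = I_cm + Md² gives I = 0 + (1.5)(0.6)² = 0.54 kg·m².
Solid disk: I_cm = (1/2)MR² = (1/2)(3.6)(0.5)² = 0.45 kg·m²; centre at d = 0.88 m, so I = I_cm + Md² gives I = 0.45 + (3.6)(0.88)² = 3.2378 kg·m².
Solid disk: I_cm = (1/2)MR² = (1/2)(5.7)(0.063)² = 0.011312 kg·m²; centre at d = 0.74 m, so I = I_cm + Md² gives I = 0.011312 + (5.7)(0.74)² = 3.1326 kg·m².
Total I = 6.9105 kg·m²; total mass M = 10.8 kg.
k = √(I/M) = √(6.9105/10.8) = 0.79991 m.

0.800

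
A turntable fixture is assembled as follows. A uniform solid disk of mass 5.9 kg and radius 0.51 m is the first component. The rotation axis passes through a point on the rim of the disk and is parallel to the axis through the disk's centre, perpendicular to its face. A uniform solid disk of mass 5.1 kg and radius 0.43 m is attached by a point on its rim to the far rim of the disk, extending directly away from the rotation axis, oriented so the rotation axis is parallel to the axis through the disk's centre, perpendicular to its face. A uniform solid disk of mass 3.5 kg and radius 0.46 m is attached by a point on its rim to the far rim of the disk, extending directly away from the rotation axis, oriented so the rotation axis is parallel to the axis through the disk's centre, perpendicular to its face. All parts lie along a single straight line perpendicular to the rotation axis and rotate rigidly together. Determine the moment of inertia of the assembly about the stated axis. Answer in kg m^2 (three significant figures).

Solid disk: I_cm = (1/2)MR² = (1/2)(5.9)(0.51)² = 0.7673 kg m^2; centre at d = 0.51 m, so I = I_cm + Md² gives I = 0.7673 + (5.9)(0.51)² = 2.3019 kg m^2.
Solid disk: I_cm = (1/2)MR² = (1/2)(5.1)(0.43)² = 0.47149 kg m^2; centre at d = 0.51 + 0.51 + 0.43 = 1.45 m, so I = I_cm + Md² gives I = 0.47149 + (5.1)(1.45)² = 11.194 kg m^2.
Solid disk: I_cm = (1/2)MR² = (1/2)(3.5)(0.46)² = 0.3703 kg m^2; centre at d = 0.51 + 0.51 + 0.43 + 0.43 + 0.46 = 2.34 m, so I = I_cm + Md² gives I = 0.3703 + (3.5)(2.34)² = 19.535 kg m^2.
Total I = 2.3019 + 11.194 + 19.535 = 33.031 kg m^2.

33.0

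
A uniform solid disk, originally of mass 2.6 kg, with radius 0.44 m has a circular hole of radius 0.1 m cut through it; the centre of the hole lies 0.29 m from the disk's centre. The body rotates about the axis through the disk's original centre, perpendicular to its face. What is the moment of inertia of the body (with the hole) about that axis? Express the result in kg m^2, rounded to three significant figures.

0.240

Unpierced body about its centre: I₀ = (1/2)MR² = (1/2)(2.6)(0.44)² = 0.25168 kg m^2.
The removed disk has mass m = M·(r/R)² = (2.6)(0.1/0.44)² = 0.1343 kg (same uniform areal density).
Its moment of inertia about the rotation axis (parallel-axis theorem): I_hole = (1/2)mr² + md² = (1/2)(0.1343)(0.1)² + (0.1343)(0.29)² = 0.011966 kg m^2.
Treating the hole as negative mass, I = I₀ − I_hole = 0.25168 − 0.011966 = 0.23971 kg m^2.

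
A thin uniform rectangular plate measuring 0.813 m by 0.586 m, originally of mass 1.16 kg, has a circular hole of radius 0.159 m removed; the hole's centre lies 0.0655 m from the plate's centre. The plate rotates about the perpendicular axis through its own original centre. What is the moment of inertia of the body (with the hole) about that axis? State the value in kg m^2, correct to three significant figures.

Unpierced body about its centre: I₀ = (1/12)M(a²+b²) = (1/12)(1.16)[(0.813)² + (0.586)²] = 0.097089 kg m^2.
The removed disk has mass m = M·πr²/(ab) = (1.16)·π(0.159)²/(0.813·0.586) = 0.19338 kg (same uniform areal density).
Its moment of inertia about the rotation axis (parallel-axis theorem): I_hole = (1/2)mr² + md² = (1/2)(0.19338)(0.159)² + (0.19338)(0.0655)² = 0.0032741 kg m^2.
Treating the hole as negative mass, I = I₀ − I_hole = 0.097089 − 0.0032741 = 0.093815 kg m^2.

0.0938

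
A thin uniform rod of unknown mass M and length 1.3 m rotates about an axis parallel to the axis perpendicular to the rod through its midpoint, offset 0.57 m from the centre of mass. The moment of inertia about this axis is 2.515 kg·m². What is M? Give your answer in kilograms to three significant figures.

5.40

I = I_cm + Md² = (1/12)ML² + Md² = M·[0.0833333·(1.3)² + (0.57)²] = M·0.46573.
So M = 2.515 / 0.46573 = 5.4001 kg.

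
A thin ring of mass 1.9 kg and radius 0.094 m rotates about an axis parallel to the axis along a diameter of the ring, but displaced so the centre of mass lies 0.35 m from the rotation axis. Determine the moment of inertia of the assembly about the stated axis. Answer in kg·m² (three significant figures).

0.241

I_cm = (1/2)MR² = (1/2)(1.9)(0.094)² = 0.0083942 kg·m²; centre at d = 0.35 m, so the parallel axis theorem gives I = 0.0083942 + (1.9)(0.35)² = 0.24114 kg·m².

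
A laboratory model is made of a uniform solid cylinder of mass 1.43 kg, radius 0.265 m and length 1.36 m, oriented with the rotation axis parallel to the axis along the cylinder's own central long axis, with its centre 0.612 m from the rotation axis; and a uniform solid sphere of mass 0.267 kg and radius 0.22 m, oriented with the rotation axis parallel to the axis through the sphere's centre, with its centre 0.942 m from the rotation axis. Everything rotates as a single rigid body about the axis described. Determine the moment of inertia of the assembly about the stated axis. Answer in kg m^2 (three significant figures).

0.828

Solid cylinder: I_cm = (1/2)MR² = (1/2)(1.43)(0.265)² = 0.050211 kg m^2; centre at d = 0.612 m, so the parallel axis theorem gives I = 0.050211 + (1.43)(0.612)² = 0.58581 kg m^2.
Solid sphere: I_cm = (2/5)MR² = (2/5)(0.267)(0.22)² = 0.0051691 kg m^2; centre at d = 0.942 m, so the parallel axis theorem gives I = 0.0051691 + (0.267)(0.942)² = 0.2421 kg m^2.
Total I = 0.58581 + 0.2421 = 0.8279 kg m^2.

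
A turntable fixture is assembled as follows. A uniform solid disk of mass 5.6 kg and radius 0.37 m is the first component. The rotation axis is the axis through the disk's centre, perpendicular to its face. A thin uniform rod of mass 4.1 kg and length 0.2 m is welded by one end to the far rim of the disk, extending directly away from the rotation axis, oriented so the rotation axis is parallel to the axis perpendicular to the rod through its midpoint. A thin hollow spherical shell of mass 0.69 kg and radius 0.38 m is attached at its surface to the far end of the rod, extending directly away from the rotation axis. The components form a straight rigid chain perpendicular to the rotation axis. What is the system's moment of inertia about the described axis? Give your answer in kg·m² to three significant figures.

1.99

Solid disk: I_cm = (1/2)MR² = (1/2)(5.6)(0.37)² = 0.38332 kg·m²; axis through the centre, so I = 0.38332 kg·m².
Thin rod: I_cm = (1/12)ML² = (1/12)(4.1)(0.2)² = 0.013667 kg·m²; centre at d = 0.37 + 0.1 = 0.47 m, so I = I_cm + Md² gives I = 0.013667 + (4.1)(0.47)² = 0.91936 kg·m².
Spherical shell: I_cm = (2/3)MR² = (2/3)(0.69)(0.38)² = 0.066424 kg·m²; centre at d = 0.37 + 0.1 + 0.1 + 0.38 = 0.95 m, so I = I_cm + Md² gives I = 0.066424 + (0.69)(0.95)² = 0.68915 kg·m².
Total I = 0.38332 + 0.91936 + 0.68915 = 1.9918 kg·m².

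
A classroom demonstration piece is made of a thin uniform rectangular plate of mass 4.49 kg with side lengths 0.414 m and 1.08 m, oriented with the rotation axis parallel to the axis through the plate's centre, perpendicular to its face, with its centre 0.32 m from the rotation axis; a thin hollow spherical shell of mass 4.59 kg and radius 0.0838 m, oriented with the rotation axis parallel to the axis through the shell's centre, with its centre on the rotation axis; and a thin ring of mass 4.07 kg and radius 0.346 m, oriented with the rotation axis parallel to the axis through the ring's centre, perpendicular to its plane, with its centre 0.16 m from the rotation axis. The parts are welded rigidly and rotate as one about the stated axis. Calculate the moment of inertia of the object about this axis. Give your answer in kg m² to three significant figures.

Rectangular plate: I_cm = (1/12)M(a²+b²) = (1/12)(4.49)[(0.414)² + (1.08)²] = 0.50056 kg m²; centre at d = 0.32 m, so I = I_cm + Md² gives I = 0.50056 + (4.49)(0.32)² = 0.96033 kg m².
Spherical shell: I_cm = (2/3)MR² = (2/3)(4.59)(0.0838)² = 0.021489 kg m²; axis through the centre, so I = 0.021489 kg m².
Thin ring: I_cm = MR² = (4.07)(0.346)² = 0.48724 kg m²; centre at d = 0.16 m, so I = I_cm + Md² gives I = 0.48724 + (4.07)(0.16)² = 0.59144 kg m².
Total I = 0.96033 + 0.021489 + 0.59144 = 1.5733 kg m².

1.57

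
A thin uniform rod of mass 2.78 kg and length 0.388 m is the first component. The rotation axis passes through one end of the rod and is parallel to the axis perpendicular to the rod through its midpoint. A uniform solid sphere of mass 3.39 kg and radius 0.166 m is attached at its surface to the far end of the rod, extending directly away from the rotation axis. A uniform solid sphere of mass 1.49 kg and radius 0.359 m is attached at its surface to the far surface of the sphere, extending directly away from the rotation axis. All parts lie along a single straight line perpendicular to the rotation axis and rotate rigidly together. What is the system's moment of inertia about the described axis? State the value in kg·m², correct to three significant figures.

Thin rod: I_cm = (1/12)ML² = (1/12)(2.78)(0.388)² = 0.034876 kg·m²; centre at d = 0.194 m, so the parallel axis theorem gives I = 0.034876 + (2.78)(0.194)² = 0.1395 kg·m².
Solid sphere: I_cm = (2/5)MR² = (2/5)(3.39)(0.166)² = 0.037366 kg·m²; centre at d = 0.194 + 0.194 + 0.166 = 0.554 m, so the parallel axis theorem gives I = 0.037366 + (3.39)(0.554)² = 1.0778 kg·m².
Solid sphere: I_cm = (2/5)MR² = (2/5)(1.49)(0.359)² = 0.076813 kg·m²; centre at d = 0.194 + 0.194 + 0.166 + 0.166 + 0.359 = 1.079 m, so the parallel axis theorem gives I = 0.076813 + (1.49)(1.079)² = 1.8115 kg·m².
Total I = 0.1395 + 1.0778 + 1.8115 = 3.0288 kg·m².

3.03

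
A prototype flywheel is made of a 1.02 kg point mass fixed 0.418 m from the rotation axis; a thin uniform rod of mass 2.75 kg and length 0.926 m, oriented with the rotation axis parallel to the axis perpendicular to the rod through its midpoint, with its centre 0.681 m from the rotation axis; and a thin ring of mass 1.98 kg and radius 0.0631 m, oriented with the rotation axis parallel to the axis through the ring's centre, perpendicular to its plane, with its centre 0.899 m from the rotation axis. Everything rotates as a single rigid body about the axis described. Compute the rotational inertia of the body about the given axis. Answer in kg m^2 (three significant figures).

Point mass: I_cm = 0; centre at d = 0.418 m, so I = I_cm + Md² gives I = 0 + (1.02)(0.418)² = 0.17822 kg m^2.
Thin rod: I_cm = (1/12)ML² = (1/12)(2.75)(0.926)² = 0.1965 kg m^2; centre at d = 0.681 m, so I = I_cm + Md² gives I = 0.1965 + (2.75)(0.681)² = 1.4718 kg m^2.
Thin ring: I_cm = MR² = (1.98)(0.0631)² = 0.0078836 kg m^2; centre at d = 0.899 m, so I = I_cm + Md² gives I = 0.0078836 + (1.98)(0.899)² = 1.6081 kg m^2.
Total I = 0.17822 + 1.4718 + 1.6081 = 3.2582 kg m^2.

3.26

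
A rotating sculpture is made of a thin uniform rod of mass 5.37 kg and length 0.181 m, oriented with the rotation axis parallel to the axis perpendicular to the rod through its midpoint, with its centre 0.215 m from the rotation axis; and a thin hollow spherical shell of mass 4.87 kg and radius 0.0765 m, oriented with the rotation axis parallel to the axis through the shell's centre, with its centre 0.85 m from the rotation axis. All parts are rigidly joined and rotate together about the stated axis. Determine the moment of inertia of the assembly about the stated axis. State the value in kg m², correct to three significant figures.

3.80

Thin rod: I_cm = (1/12)ML² = (1/12)(5.37)(0.181)² = 0.014661 kg m²; centre at d = 0.215 m, so I = I_cm + Md² gives I = 0.014661 + (5.37)(0.215)² = 0.26289 kg m².
Spherical shell: I_cm = (2/3)MR² = (2/3)(4.87)(0.0765)² = 0.019 kg m²; centre at d = 0.85 m, so I = I_cm + Md² gives I = 0.019 + (4.87)(0.85)² = 3.5376 kg m².
Total I = 0.26289 + 3.5376 = 3.8005 kg m².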